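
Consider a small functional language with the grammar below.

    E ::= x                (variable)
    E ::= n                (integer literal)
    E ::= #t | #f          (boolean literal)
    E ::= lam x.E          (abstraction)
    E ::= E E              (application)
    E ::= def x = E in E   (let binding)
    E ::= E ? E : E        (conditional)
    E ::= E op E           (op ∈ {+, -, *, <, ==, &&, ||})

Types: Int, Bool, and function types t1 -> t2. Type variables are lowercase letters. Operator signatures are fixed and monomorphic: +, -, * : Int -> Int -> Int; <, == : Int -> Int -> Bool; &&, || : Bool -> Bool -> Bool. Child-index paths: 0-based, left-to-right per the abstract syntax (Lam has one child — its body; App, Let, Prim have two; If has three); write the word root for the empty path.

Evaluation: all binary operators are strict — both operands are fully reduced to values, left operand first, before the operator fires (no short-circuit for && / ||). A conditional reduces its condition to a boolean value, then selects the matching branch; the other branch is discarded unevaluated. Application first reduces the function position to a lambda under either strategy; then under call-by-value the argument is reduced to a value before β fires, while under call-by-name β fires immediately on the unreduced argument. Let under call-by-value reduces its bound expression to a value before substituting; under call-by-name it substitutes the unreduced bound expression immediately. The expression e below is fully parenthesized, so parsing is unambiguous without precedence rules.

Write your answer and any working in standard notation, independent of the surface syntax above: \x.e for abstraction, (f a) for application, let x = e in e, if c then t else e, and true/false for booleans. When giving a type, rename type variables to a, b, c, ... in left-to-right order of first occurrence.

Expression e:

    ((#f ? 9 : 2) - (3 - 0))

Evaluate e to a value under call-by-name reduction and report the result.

Answer: -1

Derivation:
step 0: ((if false then 9 else 2) - (3 - 0))
step 1: [if@0] (2 - (3 - 0))
step 2: [delta@1] (2 - 3)
step 3: [delta@root] -1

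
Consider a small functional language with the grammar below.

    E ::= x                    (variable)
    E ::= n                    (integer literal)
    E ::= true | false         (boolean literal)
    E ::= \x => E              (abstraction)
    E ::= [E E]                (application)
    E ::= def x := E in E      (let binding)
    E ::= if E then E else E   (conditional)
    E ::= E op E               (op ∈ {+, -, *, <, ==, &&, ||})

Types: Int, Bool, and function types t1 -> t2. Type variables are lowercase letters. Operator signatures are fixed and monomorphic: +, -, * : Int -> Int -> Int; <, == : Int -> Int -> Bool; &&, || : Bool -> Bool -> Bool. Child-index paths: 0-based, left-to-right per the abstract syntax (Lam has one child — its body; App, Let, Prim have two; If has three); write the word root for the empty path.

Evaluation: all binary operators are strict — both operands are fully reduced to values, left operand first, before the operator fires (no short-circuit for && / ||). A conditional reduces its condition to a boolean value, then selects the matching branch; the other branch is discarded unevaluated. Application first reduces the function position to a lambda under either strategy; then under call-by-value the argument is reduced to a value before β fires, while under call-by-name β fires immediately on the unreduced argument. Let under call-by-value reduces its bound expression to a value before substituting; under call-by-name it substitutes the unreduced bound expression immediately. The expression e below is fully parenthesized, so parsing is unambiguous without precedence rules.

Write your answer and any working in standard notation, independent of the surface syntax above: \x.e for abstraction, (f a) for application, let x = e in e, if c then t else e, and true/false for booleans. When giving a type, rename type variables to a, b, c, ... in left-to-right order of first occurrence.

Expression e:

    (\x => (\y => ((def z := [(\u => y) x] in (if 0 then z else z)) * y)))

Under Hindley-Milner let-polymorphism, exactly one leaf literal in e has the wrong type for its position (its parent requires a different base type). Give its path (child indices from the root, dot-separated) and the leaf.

Answer: 0.0.0.1.0 : 0

Derivation:
y : b
\u._ : c -> b
x : a
  unify c -> b ~ a -> d
  unify c ~ a
  unify b ~ d
_ _ : d
let z : d
  unify Int ~ Bool
  FAIL: mismatch Int ~ Bool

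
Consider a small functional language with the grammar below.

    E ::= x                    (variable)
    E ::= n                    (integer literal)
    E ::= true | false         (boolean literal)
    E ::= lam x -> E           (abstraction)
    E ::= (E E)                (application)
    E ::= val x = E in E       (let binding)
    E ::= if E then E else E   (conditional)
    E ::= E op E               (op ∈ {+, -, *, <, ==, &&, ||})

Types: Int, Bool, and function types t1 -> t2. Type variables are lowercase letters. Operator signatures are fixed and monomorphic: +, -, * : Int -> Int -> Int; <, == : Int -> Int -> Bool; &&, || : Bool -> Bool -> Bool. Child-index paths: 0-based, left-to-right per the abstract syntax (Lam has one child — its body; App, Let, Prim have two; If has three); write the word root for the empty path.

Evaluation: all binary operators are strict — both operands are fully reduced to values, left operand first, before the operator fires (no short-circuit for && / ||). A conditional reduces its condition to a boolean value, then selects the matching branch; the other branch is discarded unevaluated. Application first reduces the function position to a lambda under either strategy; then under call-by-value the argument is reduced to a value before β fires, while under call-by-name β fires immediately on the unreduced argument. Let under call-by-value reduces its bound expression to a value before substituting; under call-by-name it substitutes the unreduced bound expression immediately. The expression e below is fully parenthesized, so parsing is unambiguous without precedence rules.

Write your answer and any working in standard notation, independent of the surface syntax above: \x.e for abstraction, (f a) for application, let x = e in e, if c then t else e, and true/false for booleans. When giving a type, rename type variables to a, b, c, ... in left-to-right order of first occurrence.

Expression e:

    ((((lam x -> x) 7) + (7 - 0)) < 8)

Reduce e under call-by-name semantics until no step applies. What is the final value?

Working:
step 0: ((((\x.x) 7) + (7 - 0)) < 8)
step 1: [beta@0.0] ((7 + (7 - 0)) < 8)
step 2: [delta@0.1] ((7 + 7) < 8)
step 3: [delta@0] (14 < 8)
step 4: [delta@root] false

Answer: false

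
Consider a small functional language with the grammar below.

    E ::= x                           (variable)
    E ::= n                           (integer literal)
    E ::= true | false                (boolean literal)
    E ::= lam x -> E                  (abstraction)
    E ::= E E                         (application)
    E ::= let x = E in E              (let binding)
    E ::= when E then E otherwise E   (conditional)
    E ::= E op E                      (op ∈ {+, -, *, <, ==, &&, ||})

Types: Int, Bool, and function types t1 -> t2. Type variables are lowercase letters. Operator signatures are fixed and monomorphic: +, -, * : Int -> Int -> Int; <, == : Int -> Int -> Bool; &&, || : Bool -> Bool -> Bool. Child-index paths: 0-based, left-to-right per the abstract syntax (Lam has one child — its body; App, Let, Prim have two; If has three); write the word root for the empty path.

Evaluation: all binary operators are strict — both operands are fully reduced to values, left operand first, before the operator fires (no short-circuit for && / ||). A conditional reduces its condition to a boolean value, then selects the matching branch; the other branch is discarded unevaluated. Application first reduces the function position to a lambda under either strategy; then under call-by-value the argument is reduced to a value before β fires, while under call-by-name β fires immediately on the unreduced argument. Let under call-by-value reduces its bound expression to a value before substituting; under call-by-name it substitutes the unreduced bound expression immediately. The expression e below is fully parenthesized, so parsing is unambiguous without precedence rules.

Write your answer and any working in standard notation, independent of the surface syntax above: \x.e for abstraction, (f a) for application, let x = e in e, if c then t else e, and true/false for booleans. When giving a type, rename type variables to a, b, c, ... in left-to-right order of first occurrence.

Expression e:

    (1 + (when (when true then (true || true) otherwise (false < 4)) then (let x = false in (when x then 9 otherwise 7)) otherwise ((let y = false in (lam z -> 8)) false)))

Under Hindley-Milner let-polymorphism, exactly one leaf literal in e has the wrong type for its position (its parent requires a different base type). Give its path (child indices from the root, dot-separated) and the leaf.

Derivation:
  unify Int ~ Int
  unify Bool ~ Bool
  unify Bool ~ Bool
  unify Bool ~ Bool
  unify Bool ~ Int
  FAIL: mismatch Bool ~ Int

Answer: 1.0.2.0 : false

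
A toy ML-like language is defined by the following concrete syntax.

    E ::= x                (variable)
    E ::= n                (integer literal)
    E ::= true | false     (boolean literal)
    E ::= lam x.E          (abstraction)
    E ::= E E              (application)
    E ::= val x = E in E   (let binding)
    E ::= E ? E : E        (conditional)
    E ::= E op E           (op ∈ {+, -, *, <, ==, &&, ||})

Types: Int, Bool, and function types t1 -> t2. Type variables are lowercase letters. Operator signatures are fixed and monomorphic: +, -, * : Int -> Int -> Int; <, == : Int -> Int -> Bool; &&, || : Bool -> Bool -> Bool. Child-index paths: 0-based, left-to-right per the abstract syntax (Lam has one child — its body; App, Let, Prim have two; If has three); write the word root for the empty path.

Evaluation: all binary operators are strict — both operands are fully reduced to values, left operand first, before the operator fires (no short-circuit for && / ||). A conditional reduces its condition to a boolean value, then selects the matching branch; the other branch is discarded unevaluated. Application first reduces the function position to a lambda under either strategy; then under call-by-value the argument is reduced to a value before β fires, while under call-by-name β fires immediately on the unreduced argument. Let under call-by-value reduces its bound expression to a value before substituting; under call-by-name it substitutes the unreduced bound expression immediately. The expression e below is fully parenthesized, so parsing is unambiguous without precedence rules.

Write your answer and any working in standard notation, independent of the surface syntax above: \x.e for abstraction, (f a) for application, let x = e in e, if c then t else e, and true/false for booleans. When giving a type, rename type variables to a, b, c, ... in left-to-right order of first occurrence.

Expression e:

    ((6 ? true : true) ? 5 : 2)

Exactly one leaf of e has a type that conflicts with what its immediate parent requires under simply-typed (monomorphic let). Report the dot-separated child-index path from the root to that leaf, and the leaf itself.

Derivation:
  unify Int ~ Bool
  FAIL: mismatch Int ~ Bool

Answer: 0.0 : 6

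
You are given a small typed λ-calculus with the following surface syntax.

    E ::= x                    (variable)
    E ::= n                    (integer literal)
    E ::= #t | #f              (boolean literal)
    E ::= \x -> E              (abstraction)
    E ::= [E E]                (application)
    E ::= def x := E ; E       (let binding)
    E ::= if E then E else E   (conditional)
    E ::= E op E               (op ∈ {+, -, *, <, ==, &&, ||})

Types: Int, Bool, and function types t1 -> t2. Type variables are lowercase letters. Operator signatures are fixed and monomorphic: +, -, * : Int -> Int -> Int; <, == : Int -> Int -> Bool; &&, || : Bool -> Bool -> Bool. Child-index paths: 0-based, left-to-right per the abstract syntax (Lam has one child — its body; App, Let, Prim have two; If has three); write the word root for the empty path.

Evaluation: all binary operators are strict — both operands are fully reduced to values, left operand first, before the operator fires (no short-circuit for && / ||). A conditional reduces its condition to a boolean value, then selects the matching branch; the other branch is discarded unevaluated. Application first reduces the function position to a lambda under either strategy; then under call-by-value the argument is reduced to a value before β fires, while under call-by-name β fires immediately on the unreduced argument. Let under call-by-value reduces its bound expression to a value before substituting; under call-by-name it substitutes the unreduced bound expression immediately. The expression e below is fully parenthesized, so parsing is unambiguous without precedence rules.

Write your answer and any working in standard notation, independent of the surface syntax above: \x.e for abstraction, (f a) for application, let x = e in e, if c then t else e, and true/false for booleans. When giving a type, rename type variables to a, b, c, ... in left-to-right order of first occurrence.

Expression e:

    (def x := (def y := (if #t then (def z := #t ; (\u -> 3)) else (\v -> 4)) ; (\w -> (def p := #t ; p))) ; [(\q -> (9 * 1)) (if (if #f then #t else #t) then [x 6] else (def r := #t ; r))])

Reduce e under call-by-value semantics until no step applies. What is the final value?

Answer: 9

Trace:
step 0: (let x = (let y = (if true then (let z = true in (\u.3)) else (\v.4)) in (\w.(let p = true in p))) in ((\q.(9 * 1)) (if (if false then true else true) then (x 6) else (let r = true in r))))
step 1: [if@0.0] (let x = (let y = (let z = true in (\u.3)) in (\w.(let p = true in p))) in ((\q.(9 * 1)) (if (if false then true else true) then (x 6) else (let r = true in r))))
step 2: [let@0.0] (let x = (let y = (\u.3) in (\w.(let p = true in p))) in ((\q.(9 * 1)) (if (if false then true else true) then (x 6) else (let r = true in r))))
step 3: [let@0] (let x = (\w.(let p = true in p)) in ((\q.(9 * 1)) (if (if false then true else true) then (x 6) else (let r = true in r))))
step 4: [let@root] ((\q.(9 * 1)) (if (if false then true else true) then ((\w.(let p = true in p)) 6) else (let r = true in r)))
step 5: [if@1.0] ((\q.(9 * 1)) (if true then ((\w.(let p = true in p)) 6) else (let r = true in r)))
step 6: [if@1] ((\q.(9 * 1)) ((\w.(let p = true in p)) 6))
step 7: [beta@1] ((\q.(9 * 1)) (let p = true in p))
step 8: [let@1] ((\q.(9 * 1)) true)
step 9: [beta@root] (9 * 1)
step 10: [delta@root] 9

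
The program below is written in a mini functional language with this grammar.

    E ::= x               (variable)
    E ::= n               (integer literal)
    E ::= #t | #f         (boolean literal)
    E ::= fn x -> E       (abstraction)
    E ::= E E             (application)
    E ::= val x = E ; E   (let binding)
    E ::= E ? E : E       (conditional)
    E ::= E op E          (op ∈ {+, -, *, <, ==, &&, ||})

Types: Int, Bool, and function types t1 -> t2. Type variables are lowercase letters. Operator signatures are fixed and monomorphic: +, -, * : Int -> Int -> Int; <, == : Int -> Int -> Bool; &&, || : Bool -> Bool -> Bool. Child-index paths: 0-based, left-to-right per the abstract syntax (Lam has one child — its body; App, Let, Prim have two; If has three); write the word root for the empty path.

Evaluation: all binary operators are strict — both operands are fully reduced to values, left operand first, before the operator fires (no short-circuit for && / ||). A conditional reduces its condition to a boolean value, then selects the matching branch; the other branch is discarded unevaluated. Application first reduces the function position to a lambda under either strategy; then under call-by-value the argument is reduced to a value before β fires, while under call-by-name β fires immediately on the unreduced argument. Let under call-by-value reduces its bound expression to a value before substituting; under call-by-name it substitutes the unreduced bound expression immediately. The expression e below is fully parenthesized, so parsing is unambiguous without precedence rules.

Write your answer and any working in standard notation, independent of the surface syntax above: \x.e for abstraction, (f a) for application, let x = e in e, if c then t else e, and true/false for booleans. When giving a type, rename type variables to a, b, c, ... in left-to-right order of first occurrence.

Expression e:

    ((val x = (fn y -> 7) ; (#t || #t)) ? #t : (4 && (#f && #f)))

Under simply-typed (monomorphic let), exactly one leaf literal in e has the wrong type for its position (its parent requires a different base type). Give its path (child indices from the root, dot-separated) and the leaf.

Answer: 2.0 : 4

Trace:
\y._ : a -> Int
let x : a -> Int
  unify Bool ~ Bool
  unify Bool ~ Bool
  unify Bool ~ Bool
  unify Int ~ Bool
  FAIL: mismatch Int ~ Bool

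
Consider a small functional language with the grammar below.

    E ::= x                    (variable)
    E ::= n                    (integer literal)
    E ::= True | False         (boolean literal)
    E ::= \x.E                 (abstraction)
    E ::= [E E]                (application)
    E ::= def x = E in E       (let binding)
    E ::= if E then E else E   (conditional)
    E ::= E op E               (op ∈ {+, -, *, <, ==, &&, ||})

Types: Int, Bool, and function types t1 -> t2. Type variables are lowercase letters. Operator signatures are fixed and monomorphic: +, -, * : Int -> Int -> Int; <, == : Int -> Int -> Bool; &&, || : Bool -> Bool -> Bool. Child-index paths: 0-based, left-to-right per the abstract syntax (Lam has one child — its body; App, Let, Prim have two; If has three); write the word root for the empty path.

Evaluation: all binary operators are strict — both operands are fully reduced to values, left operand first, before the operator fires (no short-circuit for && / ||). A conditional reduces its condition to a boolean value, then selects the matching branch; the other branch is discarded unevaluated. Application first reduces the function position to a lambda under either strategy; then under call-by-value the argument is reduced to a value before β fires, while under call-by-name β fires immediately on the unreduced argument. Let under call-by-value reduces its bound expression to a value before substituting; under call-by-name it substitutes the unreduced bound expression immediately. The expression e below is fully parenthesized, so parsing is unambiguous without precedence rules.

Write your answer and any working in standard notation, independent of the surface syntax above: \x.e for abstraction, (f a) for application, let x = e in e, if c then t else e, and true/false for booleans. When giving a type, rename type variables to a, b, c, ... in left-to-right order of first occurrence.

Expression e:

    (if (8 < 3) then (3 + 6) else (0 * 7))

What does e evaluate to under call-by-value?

Trace:
step 0: (if (8 < 3) then (3 + 6) else (0 * 7))
step 1: [delta@0] (if false then (3 + 6) else (0 * 7))
step 2: [if@root] (0 * 7)
step 3: [delta@root] 0

Answer: 0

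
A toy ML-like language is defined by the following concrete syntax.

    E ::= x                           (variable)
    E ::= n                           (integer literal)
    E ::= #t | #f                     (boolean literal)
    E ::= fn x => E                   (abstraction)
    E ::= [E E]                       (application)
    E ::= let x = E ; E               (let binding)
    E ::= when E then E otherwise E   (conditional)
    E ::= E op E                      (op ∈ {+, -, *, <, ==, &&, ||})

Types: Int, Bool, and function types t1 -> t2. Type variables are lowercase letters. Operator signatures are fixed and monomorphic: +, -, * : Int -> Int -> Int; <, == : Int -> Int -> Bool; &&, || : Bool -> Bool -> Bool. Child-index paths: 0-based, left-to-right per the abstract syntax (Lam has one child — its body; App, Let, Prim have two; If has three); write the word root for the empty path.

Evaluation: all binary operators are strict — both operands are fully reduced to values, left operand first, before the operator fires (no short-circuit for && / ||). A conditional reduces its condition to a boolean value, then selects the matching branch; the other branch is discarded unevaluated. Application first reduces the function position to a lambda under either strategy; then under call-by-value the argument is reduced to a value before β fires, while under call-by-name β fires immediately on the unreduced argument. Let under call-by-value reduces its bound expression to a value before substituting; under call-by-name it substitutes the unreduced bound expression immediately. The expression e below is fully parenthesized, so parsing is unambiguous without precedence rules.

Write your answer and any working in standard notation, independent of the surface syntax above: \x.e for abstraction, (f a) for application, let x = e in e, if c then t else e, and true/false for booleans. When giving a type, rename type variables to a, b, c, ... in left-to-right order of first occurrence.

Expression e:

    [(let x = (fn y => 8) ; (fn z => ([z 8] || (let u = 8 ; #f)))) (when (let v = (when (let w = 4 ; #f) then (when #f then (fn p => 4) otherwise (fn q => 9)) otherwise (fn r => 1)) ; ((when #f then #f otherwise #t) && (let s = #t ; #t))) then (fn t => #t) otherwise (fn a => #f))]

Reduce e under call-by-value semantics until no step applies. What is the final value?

Derivation:
step 0: ((let x = (\y.8) in (\z.((z 8) || (let u = 8 in false)))) (if (let v = (if (let w = 4 in false) then (if false then (\p.4) else (\q.9)) else (\r.1)) in ((if false then false else true) && (let s = true in true))) then (\t.true) else (\a.false)))
step 1: [let@0] ((\z.((z 8) || (let u = 8 in false))) (if (let v = (if (let w = 4 in false) then (if false then (\p.4) else (\q.9)) else (\r.1)) in ((if false then false else true) && (let s = true in true))) then (\t.true) else (\a.false)))
step 2: [let@1.0.0.0] ((\z.((z 8) || (let u = 8 in false))) (if (let v = (if false then (if false then (\p.4) else (\q.9)) else (\r.1)) in ((if false then false else true) && (let s = true in true))) then (\t.true) else (\a.false)))
step 3: [if@1.0.0] ((\z.((z 8) || (let u = 8 in false))) (if (let v = (\r.1) in ((if false then false else true) && (let s = true in true))) then (\t.true) else (\a.false)))
step 4: [let@1.0] ((\z.((z 8) || (let u = 8 in false))) (if ((if false then false else true) && (let s = true in true)) then (\t.true) else (\a.false)))
step 5: [if@1.0.0] ((\z.((z 8) || (let u = 8 in false))) (if (true && (let s = true in true)) then (\t.true) else (\a.false)))
step 6: [let@1.0.1] ((\z.((z 8) || (let u = 8 in false))) (if (true && true) then (\t.true) else (\a.false)))
step 7: [delta@1.0] ((\z.((z 8) || (let u = 8 in false))) (if true then (\t.true) else (\a.false)))
step 8: [if@1] ((\z.((z 8) || (let u = 8 in false))) (\t.true))
step 9: [beta@root] (((\t.true) 8) || (let u = 8 in false))
step 10: [beta@0] (true || (let u = 8 in false))
step 11: [let@1] (true || false)
step 12: [delta@root] true

Answer: true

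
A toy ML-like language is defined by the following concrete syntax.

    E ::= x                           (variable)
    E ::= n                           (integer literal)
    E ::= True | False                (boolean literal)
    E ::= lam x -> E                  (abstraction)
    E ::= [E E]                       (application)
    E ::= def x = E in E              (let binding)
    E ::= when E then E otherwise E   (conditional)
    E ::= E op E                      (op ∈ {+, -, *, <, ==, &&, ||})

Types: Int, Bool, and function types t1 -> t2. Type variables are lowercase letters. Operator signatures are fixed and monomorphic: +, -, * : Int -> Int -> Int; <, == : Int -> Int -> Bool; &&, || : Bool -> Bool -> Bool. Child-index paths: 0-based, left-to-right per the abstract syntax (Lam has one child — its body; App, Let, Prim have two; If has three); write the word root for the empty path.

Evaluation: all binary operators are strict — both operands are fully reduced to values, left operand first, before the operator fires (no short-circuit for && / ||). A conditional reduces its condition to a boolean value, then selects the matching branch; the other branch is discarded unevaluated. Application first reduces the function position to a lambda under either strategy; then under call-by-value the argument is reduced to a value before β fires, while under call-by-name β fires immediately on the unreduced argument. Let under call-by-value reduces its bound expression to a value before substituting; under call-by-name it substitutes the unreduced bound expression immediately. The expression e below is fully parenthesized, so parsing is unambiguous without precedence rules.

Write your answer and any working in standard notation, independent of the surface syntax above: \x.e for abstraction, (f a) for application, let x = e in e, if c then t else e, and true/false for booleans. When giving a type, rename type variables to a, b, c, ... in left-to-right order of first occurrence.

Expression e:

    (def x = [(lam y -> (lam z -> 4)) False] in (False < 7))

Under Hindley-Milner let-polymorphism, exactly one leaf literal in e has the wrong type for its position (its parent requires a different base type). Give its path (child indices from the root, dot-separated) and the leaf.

Working:
\z._ : b -> Int
\y._ : a -> b -> Int
  unify a -> b -> Int ~ Bool -> c
  unify a ~ Bool
  unify b -> Int ~ c
_ _ : b -> Int
let x : forall. b -> Int
  unify Bool ~ Int
  FAIL: mismatch Bool ~ Int

Answer: 1.0 : false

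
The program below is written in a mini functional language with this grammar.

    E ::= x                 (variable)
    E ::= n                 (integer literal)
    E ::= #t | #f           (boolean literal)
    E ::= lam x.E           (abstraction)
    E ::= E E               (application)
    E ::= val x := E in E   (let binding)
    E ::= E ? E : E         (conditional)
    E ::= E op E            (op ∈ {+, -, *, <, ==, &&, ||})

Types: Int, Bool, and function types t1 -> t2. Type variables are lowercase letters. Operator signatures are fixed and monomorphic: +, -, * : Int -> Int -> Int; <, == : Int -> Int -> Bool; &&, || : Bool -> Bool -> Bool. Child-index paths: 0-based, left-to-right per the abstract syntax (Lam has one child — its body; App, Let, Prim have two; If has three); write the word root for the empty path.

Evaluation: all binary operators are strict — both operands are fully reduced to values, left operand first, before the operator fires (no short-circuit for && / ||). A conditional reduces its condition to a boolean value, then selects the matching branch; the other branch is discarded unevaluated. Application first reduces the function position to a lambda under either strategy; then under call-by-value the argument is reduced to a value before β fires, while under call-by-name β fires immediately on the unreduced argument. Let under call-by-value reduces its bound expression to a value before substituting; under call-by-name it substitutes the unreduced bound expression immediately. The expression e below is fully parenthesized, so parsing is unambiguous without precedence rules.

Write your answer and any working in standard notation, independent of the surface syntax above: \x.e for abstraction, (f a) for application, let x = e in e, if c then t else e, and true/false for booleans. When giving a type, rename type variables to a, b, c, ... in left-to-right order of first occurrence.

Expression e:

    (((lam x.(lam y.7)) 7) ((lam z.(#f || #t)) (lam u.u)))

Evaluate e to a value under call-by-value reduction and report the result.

Answer: 7

Trace:
step 0: (((\x.(\y.7)) 7) ((\z.(false || true)) (\u.u)))
step 1: [beta@0] ((\y.7) ((\z.(false || true)) (\u.u)))
step 2: [beta@1] ((\y.7) (false || true))
step 3: [delta@1] ((\y.7) true)
step 4: [beta@root] 7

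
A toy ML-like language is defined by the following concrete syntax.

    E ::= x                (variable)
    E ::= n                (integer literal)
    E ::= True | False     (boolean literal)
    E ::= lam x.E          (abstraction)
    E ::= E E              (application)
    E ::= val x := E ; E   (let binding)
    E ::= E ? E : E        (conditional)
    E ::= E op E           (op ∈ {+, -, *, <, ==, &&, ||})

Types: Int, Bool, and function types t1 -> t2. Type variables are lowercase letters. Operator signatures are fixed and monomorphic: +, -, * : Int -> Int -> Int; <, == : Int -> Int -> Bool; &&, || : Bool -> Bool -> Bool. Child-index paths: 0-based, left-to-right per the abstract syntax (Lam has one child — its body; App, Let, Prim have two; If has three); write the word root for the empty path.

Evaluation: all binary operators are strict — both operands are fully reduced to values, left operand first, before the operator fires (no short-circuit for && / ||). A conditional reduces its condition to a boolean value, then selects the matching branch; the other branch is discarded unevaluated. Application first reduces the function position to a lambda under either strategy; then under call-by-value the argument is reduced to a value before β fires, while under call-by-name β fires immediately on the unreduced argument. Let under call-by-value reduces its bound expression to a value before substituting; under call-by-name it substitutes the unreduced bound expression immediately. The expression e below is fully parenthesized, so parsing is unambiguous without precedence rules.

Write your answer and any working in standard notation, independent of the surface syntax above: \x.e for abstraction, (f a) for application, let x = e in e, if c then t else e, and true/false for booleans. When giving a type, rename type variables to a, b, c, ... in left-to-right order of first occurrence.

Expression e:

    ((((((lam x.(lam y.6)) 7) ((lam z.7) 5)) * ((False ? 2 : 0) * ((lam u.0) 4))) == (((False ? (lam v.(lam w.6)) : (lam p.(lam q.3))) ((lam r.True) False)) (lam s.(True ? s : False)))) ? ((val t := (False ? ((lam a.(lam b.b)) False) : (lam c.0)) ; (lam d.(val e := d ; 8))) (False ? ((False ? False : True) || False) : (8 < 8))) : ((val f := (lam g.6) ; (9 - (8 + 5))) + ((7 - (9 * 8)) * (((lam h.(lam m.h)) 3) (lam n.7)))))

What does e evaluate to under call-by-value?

Trace:
step 0: (if (((((\x.(\y.6)) 7) ((\z.7) 5)) * ((if false then 2 else 0) * ((\u.0) 4))) == (((if false then (\v.(\w.6)) else (\p.(\q.3))) ((\r.true) false)) (\s.(if true then s else false)))) then ((let t = (if false then ((\a.(\b.b)) false) else (\c.0)) in (\d.(let e = d in 8))) (if false then ((if false then false else true) || false) else (8 < 8))) else ((let f = (\g.6) in (9 - (8 + 5))) + ((7 - (9 * 8)) * (((\h.(\m.h)) 3) (\n.7)))))
step 1: [beta@0.0.0.0] (if ((((\y.6) ((\z.7) 5)) * ((if false then 2 else 0) * ((\u.0) 4))) == (((if false then (\v.(\w.6)) else (\p.(\q.3))) ((\r.true) false)) (\s.(if true then s else false)))) then ((let t = (if false then ((\a.(\b.b)) false) else (\c.0)) in (\d.(let e = d in 8))) (if false then ((if false then false else true) || false) else (8 < 8))) else ((let f = (\g.6) in (9 - (8 + 5))) + ((7 - (9 * 8)) * (((\h.(\m.h)) 3) (\n.7)))))
step 2: [beta@0.0.0.1] (if ((((\y.6) 7) * ((if false then 2 else 0) * ((\u.0) 4))) == (((if false then (\v.(\w.6)) else (\p.(\q.3))) ((\r.true) false)) (\s.(if true then s else false)))) then ((let t = (if false then ((\a.(\b.b)) false) else (\c.0)) in (\d.(let e = d in 8))) (if false then ((if false then false else true) || false) else (8 < 8))) else ((let f = (\g.6) in (9 - (8 + 5))) + ((7 - (9 * 8)) * (((\h.(\m.h)) 3) (\n.7)))))
step 3: [beta@0.0.0] (if ((6 * ((if false then 2 else 0) * ((\u.0) 4))) == (((if false then (\v.(\w.6)) else (\p.(\q.3))) ((\r.true) false)) (\s.(if true then s else false)))) then ((let t = (if false then ((\a.(\b.b)) false) else (\c.0)) in (\d.(let e = d in 8))) (if false then ((if false then false else true) || false) else (8 < 8))) else ((let f = (\g.6) in (9 - (8 + 5))) + ((7 - (9 * 8)) * (((\h.(\m.h)) 3) (\n.7)))))
step 4: [if@0.0.1.0] (if ((6 * (0 * ((\u.0) 4))) == (((if false then (\v.(\w.6)) else (\p.(\q.3))) ((\r.true) false)) (\s.(if true then s else false)))) then ((let t = (if false then ((\a.(\b.b)) false) else (\c.0)) in (\d.(let e = d in 8))) (if false then ((if false then false else true) || false) else (8 < 8))) else ((let f = (\g.6) in (9 - (8 + 5))) + ((7 - (9 * 8)) * (((\h.(\m.h)) 3) (\n.7)))))
step 5: [beta@0.0.1.1] (if ((6 * (0 * 0)) == (((if false then (\v.(\w.6)) else (\p.(\q.3))) ((\r.true) false)) (\s.(if true then s else false)))) then ((let t = (if false then ((\a.(\b.b)) false) else (\c.0)) in (\d.(let e = d in 8))) (if false then ((if false then false else true) || false) else (8 < 8))) else ((let f = (\g.6) in (9 - (8 + 5))) + ((7 - (9 * 8)) * (((\h.(\m.h)) 3) (\n.7)))))
step 6: [delta@0.0.1] (if ((6 * 0) == (((if false then (\v.(\w.6)) else (\p.(\q.3))) ((\r.true) false)) (\s.(if true then s else false)))) then ((let t = (if false then ((\a.(\b.b)) false) else (\c.0)) in (\d.(let e = d in 8))) (if false then ((if false then false else true) || false) else (8 < 8))) else ((let f = (\g.6) in (9 - (8 + 5))) + ((7 - (9 * 8)) * (((\h.(\m.h)) 3) (\n.7)))))
step 7: [delta@0.0] (if (0 == (((if false then (\v.(\w.6)) else (\p.(\q.3))) ((\r.true) false)) (\s.(if true then s else false)))) then ((let t = (if false then ((\a.(\b.b)) false) else (\c.0)) in (\d.(let e = d in 8))) (if false then ((if false then false else true) || false) else (8 < 8))) else ((let f = (\g.6) in (9 - (8 + 5))) + ((7 - (9 * 8)) * (((\h.(\m.h)) 3) (\n.7)))))
step 8: [if@0.1.0.0] (if (0 == (((\p.(\q.3)) ((\r.true) false)) (\s.(if true then s else false)))) then ((let t = (if false then ((\a.(\b.b)) false) else (\c.0)) in (\d.(let e = d in 8))) (if false then ((if false then false else true) || false) else (8 < 8))) else ((let f = (\g.6) in (9 - (8 + 5))) + ((7 - (9 * 8)) * (((\h.(\m.h)) 3) (\n.7)))))
step 9: [beta@0.1.0.1] (if (0 == (((\p.(\q.3)) true) (\s.(if true then s else false)))) then ((let t = (if false then ((\a.(\b.b)) false) else (\c.0)) in (\d.(let e = d in 8))) (if false then ((if false then false else true) || false) else (8 < 8))) else ((let f = (\g.6) in (9 - (8 + 5))) + ((7 - (9 * 8)) * (((\h.(\m.h)) 3) (\n.7)))))
step 10: [beta@0.1.0] (if (0 == ((\q.3) (\s.(if true then s else false)))) then ((let t = (if false then ((\a.(\b.b)) false) else (\c.0)) in (\d.(let e = d in 8))) (if false then ((if false then false else true) || false) else (8 < 8))) else ((let f = (\g.6) in (9 - (8 + 5))) + ((7 - (9 * 8)) * (((\h.(\m.h)) 3) (\n.7)))))
step 11: [beta@0.1] (if (0 == 3) then ((let t = (if false then ((\a.(\b.b)) false) else (\c.0)) in (\d.(let e = d in 8))) (if false then ((if false then false else true) || false) else (8 < 8))) else ((let f = (\g.6) in (9 - (8 + 5))) + ((7 - (9 * 8)) * (((\h.(\m.h)) 3) (\n.7)))))
step 12: [delta@0] (if false then ((let t = (if false then ((\a.(\b.b)) false) else (\c.0)) in (\d.(let e = d in 8))) (if false then ((if false then false else true) || false) else (8 < 8))) else ((let f = (\g.6) in (9 - (8 + 5))) + ((7 - (9 * 8)) * (((\h.(\m.h)) 3) (\n.7)))))
step 13: [if@root] ((let f = (\g.6) in (9 - (8 + 5))) + ((7 - (9 * 8)) * (((\h.(\m.h)) 3) (\n.7))))
step 14: [let@0] ((9 - (8 + 5)) + ((7 - (9 * 8)) * (((\h.(\m.h)) 3) (\n.7))))
step 15: [delta@0.1] ((9 - 13) + ((7 - (9 * 8)) * (((\h.(\m.h)) 3) (\n.7))))
step 16: [delta@0] (-4 + ((7 - (9 * 8)) * (((\h.(\m.h)) 3) (\n.7))))
step 17: [delta@1.0.1] (-4 + ((7 - 72) * (((\h.(\m.h)) 3) (\n.7))))
step 18: [delta@1.0] (-4 + (-65 * (((\h.(\m.h)) 3) (\n.7))))
step 19: [beta@1.1.0] (-4 + (-65 * ((\m.3) (\n.7))))
step 20: [beta@1.1] (-4 + (-65 * 3))
step 21: [delta@1] (-4 + -195)
step 22: [delta@root] -199

Answer: -199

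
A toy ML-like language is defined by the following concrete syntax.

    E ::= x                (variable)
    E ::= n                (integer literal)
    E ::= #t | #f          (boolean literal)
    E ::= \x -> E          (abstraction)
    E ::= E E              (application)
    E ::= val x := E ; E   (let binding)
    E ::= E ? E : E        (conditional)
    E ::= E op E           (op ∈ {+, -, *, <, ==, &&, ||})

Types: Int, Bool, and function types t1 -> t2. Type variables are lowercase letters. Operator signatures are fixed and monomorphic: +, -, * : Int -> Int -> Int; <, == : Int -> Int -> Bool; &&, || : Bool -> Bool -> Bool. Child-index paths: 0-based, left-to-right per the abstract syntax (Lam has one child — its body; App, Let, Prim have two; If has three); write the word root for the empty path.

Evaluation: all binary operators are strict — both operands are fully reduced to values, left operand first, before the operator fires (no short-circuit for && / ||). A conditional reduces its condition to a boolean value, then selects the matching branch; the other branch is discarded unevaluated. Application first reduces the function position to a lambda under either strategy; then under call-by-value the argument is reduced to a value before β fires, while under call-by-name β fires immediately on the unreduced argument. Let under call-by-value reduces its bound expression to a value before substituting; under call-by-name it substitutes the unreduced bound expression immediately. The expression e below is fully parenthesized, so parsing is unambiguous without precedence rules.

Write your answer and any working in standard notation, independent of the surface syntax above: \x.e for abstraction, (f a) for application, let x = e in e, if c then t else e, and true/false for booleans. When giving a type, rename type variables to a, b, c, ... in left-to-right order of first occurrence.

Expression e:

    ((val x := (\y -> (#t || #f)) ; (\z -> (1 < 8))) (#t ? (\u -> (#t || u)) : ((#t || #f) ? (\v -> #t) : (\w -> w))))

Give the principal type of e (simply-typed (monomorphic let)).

Derivation:
  unify Bool ~ Bool
  unify Bool ~ Bool
\y._ : a -> Bool
let x : a -> Bool
  unify Int ~ Int
  unify Int ~ Int
\z._ : b -> Bool
  unify Bool ~ Bool
  unify Bool ~ Bool
u : c
  unify c ~ Bool
\u._ : Bool -> Bool
  unify Bool ~ Bool
  unify Bool ~ Bool
  unify Bool ~ Bool
\v._ : d -> Bool
w : e
\w._ : e -> e
  unify d -> Bool ~ e -> e
  unify d ~ e
  unify Bool ~ e
  unify Bool -> Bool ~ Bool -> Bool
  unify Bool ~ Bool
  unify Bool ~ Bool
  unify b -> Bool ~ (Bool -> Bool) -> f
  unify b ~ Bool -> Bool
  unify Bool ~ f
_ _ : Bool

Answer: Bool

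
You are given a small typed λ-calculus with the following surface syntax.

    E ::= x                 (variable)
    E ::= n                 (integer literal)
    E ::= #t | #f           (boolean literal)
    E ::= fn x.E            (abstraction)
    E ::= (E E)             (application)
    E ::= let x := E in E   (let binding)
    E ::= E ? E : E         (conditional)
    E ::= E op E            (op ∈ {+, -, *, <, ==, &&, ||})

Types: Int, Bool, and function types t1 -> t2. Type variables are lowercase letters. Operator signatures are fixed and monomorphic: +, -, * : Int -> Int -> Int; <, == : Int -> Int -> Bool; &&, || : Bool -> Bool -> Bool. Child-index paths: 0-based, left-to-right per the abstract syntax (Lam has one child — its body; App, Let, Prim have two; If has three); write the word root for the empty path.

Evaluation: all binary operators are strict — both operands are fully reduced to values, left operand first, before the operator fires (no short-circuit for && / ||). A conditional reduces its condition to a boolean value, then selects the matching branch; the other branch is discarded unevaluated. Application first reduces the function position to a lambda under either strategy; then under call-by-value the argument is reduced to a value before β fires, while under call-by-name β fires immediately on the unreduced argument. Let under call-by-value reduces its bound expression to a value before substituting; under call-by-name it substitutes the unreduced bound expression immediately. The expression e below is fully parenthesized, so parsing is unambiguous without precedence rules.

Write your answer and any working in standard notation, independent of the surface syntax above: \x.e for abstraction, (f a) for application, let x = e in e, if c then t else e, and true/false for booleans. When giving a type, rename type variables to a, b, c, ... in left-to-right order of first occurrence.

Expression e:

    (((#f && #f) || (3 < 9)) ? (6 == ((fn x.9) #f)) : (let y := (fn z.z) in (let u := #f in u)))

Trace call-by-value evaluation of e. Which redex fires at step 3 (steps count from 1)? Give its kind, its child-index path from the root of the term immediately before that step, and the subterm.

Working:
step 0: (if ((false && false) || (3 < 9)) then (6 == ((\x.9) false)) else (let y = (\z.z) in (let u = false in u)))
step 1: [delta@0.0] (if (false || (3 < 9)) then (6 == ((\x.9) false)) else (let y = (\z.z) in (let u = false in u)))
step 2: [delta@0.1] (if (false || true) then (6 == ((\x.9) false)) else (let y = (\z.z) in (let u = false in u)))
step 3: [delta@0] (if true then (6 == ((\x.9) false)) else (let y = (\z.z) in (let u = false in u)))

Answer: delta at 0 : (false || true)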